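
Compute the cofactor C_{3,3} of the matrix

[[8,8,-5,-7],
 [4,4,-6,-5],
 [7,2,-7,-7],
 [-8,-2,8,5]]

72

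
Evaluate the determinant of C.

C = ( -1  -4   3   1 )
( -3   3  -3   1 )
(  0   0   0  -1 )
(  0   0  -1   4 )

C is block upper-triangular with a 2×2 block and a 2×2 block on the diagonal, so its determinant equals the product of the determinants of the diagonal blocks.
det of the 2×2 block = -15
det of the 2×2 block = -1
det = (-15)·(-1) = 15

|C| = 15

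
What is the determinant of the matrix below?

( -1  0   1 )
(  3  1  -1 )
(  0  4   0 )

Expand along row 3:
  − 4 · |-1 1; 3 -1| = −4·(1 − 3) = 8

The determinant is 8.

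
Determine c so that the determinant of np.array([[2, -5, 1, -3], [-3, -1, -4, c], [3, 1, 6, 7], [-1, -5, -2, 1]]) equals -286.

-6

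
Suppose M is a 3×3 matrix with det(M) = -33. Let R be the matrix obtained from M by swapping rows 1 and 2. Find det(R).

The determinant is 33.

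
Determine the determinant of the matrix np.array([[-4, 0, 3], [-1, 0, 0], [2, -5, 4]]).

Expand along column 2:
  − (-5) · |-4 3; -1 0| = −(-5)·(0 − (-3)) = 15

15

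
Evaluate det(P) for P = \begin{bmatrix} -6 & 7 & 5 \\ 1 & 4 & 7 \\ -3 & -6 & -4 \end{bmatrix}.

-245

Expand along row 1:
  + (-6) · |4 7; -6 -4| = (-6)·(-16 − (-42)) = -156
  − 7 · |1 7; -3 -4| = −7·(-4 − (-21)) = -119
  + 5 · |1 4; -3 -6| = 5·(-6 − (-12)) = 30
Sum: (-156) + (-119) + (30) = -245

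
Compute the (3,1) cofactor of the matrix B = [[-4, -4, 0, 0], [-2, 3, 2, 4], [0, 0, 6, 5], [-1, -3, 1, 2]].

The cofactor is 0.

Delete row 3 and column 1; the remaining 3×3 submatrix is [-4 0 0; 3 2 4; -3 1 2].
Its determinant is 0.
The cofactor carries sign (−1)^(3+1) = +1, so C_{3,1} = +(0) = 0.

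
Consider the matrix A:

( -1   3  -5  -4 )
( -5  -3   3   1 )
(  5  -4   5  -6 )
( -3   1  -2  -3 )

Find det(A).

149

Expand along row 1:
  + (-1) · M_11   where M_11 = det([-3 3 1; -4 5 -6; 1 -2 -3]) = 30
  − (3) · M_12   where M_12 = det([-5 3 1; 5 5 -6; -3 -2 -3]) = 239
  + (-5) · M_13   where M_13 = det([-5 -3 1; 5 -4 -6; -3 1 -3]) = -196
  − (-4) · M_14   where M_14 = det([-5 -3 3; 5 -4 5; -3 1 -2]) = -21
det = (+1)·(-1)·(30) + (-1)·(3)·(239) + (+1)·(-5)·(-196) + (-1)·(-4)·(-21) = 149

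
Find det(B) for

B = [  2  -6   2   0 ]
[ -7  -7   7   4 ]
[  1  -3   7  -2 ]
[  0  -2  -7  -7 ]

Expand along row 1 (it has 1 zero):
  + (2) · M_11   where M_11 = det([-7 7 4; -3 7 -2; -2 -7 -7]) = 462
  − (-6) · M_12   where M_12 = det([-7 7 4; 1 7 -2; 0 -7 -7]) = 462
  + (2) · M_13   where M_13 = det([-7 -7 4; 1 -3 -2; 0 -2 -7]) = -176
det = (+1)·(2)·(462) + (-1)·(-6)·(462) + (+1)·(2)·(-176) = 3344

det(B) = 3344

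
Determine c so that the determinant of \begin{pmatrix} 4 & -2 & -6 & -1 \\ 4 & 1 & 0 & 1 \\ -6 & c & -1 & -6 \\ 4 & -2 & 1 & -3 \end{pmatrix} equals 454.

c = -1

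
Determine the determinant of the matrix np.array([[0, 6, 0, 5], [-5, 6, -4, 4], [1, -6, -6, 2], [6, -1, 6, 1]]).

Expand along row 1 (it has 2 zeros):
  − (6) · M_12   where M_12 = det([-5 -4 4; 1 -6 2; 6 6 1]) = 214
  − (5) · M_14   where M_14 = det([-5 6 -4; 1 -6 -6; 6 -1 6]) = -182
det = (-1)·(6)·(214) + (-1)·(5)·(-182) = -374

-374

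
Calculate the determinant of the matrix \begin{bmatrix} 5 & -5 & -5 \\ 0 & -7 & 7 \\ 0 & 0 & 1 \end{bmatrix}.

-35

The matrix is upper triangular, so the determinant is the product of the diagonal entries:
det = (5) · (-7) · (1) = -35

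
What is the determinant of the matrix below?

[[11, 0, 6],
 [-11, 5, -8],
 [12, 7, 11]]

Expand along column 2:
  + 5 · |11 6; 12 11| = 5·(121 − 72) = 245
  − 7 · |11 6; -11 -8| = −7·(-88 − (-66)) = 154
Sum: (245) + (154) = 399

The determinant is 399.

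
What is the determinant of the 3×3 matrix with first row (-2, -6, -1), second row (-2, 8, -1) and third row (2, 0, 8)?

Expand along column 2:
  − (-6) · |-2 -1; 2 8| = −(-6)·(-16 − (-2)) = -84
  + 8 · |-2 -1; 2 8| = 8·(-16 − (-2)) = -112
Sum: (-84) + (-112) = -196

-196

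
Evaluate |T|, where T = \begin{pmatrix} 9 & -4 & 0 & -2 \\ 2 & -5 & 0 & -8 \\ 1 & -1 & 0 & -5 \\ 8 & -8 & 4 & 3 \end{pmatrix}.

det(T) = -556

Expand along column 3 (it has 3 zeros):
  − (4) · M_43   where M_43 = det([9 -4 -2; 2 -5 -8; 1 -1 -5]) = 139
det = (-1)·(4)·(139) = -556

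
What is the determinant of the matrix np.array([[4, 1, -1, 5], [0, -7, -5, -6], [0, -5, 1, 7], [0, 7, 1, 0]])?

-496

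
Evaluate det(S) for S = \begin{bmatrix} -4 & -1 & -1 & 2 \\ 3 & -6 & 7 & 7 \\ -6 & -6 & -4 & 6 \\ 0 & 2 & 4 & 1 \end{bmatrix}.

The determinant is -212.

Expand along row 4 (it has 1 zero):
  + (2) · M_42   where M_42 = det([-4 -1 2; 3 7 7; -6 -4 6]) = -160
  − (4) · M_43   where M_43 = det([-4 -1 2; 3 -6 7; -6 -6 6]) = -72
  + (1) · M_44   where M_44 = det([-4 -1 -1; 3 -6 7; -6 -6 -4]) = -180
det = (+1)·(2)·(-160) + (-1)·(4)·(-72) + (+1)·(1)·(-180) = -212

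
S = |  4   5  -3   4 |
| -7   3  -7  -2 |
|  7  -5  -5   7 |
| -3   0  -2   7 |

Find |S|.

Expand along row 4 (it has 1 zero):
  − (-3) · M_41   where M_41 = det([5 -3 4; 3 -7 -2; -5 -5 7]) = -462
  − (-2) · M_43   where M_43 = det([4 5 4; -7 3 -2; 7 -5 7]) = 275
  + (7) · M_44   where M_44 = det([4 5 -3; -7 3 -7; 7 -5 -5]) = -662
det = (-1)·(-3)·(-462) + (-1)·(-2)·(275) + (+1)·(7)·(-662) = -5470

-5470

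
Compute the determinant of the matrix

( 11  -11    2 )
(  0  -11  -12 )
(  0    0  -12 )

The determinant is 1452.

The matrix is upper triangular, so the determinant is the product of the diagonal entries:
det = (11) · (-11) · (-12) = 1452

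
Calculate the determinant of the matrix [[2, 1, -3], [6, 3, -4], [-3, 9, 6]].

-105

Expand along column 1:
  + 2 · |3 -4; 9 6| = 2·(18 − (-36)) = 108
  − 6 · |1 -3; 9 6| = −6·(6 − (-27)) = -198
  + (-3) · |1 -3; 3 -4| = (-3)·(-4 − (-9)) = -15
Sum: (108) + (-198) + (-15) = -105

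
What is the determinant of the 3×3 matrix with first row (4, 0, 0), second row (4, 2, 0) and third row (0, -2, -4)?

The determinant is -32.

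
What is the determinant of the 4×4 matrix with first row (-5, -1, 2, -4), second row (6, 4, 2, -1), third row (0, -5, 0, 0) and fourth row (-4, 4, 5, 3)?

-1175

Expand along row 3 (it has 3 zeros):
  − (-5) · M_32   where M_32 = det([-5 2 -4; 6 2 -1; -4 5 3]) = -235
det = (-1)·(-5)·(-235) = -1175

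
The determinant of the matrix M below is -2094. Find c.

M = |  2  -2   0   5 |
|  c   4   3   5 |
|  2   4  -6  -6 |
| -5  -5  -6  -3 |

Expanding along the row containing c, det(M) is linear in c: det(M) = (234)·c + (-1626).
Set (234)·c + (-1626) = -2094  ⇒  (234)·c = -468  ⇒  c = -2.

-2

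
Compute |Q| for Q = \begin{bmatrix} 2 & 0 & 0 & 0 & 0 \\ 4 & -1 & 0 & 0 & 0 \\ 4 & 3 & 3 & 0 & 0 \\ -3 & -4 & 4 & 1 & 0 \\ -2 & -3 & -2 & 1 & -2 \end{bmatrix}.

The determinant is 12.

Q is lower triangular, so det(Q) is the product of the diagonal entries:
det = (2) · (-1) · (3) · (1) · (-2) = 12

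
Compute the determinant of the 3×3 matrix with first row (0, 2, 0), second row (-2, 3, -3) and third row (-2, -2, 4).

28

Expand along row 1:
  − 2 · |-2 -3; -2 4| = −2·(-8 − 6) = 28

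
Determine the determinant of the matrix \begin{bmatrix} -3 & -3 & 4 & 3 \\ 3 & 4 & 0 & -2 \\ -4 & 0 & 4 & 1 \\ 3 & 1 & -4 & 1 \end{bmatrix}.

The determinant is 144.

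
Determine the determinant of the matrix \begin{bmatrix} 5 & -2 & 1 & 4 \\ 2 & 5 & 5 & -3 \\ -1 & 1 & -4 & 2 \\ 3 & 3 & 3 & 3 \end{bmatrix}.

The determinant is -399.

Expand along row 1:
  + (5) · M_11   where M_11 = det([5 5 -3; 1 -4 2; 3 3 3]) = -120
  − (-2) · M_12   where M_12 = det([2 5 -3; -1 -4 2; 3 3 3]) = -18
  + (1) · M_13   where M_13 = det([2 5 -3; -1 1 2; 3 3 3]) = 57
  − (4) · M_14   where M_14 = det([2 5 5; -1 1 -4; 3 3 3]) = -45
det = (+1)·(5)·(-120) + (-1)·(-2)·(-18) + (+1)·(1)·(57) + (-1)·(4)·(-45) = -399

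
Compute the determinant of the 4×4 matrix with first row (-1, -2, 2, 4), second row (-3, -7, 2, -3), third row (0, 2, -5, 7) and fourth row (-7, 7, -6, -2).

The determinant is 2093.

Expand along row 3 (it has 1 zero):
  − (2) · M_32   where M_32 = det([-1 2 4; -3 2 -3; -7 -6 -2]) = 180
  + (-5) · M_33   where M_33 = det([-1 -2 4; -3 -7 -3; -7 7 -2]) = -345
  − (7) · M_34   where M_34 = det([-1 -2 2; -3 -7 2; -7 7 -6]) = -104
det = (-1)·(2)·(180) + (+1)·(-5)·(-345) + (-1)·(7)·(-104) = 2093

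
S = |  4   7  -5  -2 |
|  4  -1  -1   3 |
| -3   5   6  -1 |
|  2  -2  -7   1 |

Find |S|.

Expand along row 1:
  + (4) · M_11   where M_11 = det([-1 -1 3; 5 6 -1; -2 -7 1]) = -65
  − (7) · M_12   where M_12 = det([4 -1 3; -3 6 -1; 2 -7 1]) = 22
  + (-5) · M_13   where M_13 = det([4 -1 3; -3 5 -1; 2 -2 1]) = -1
  − (-2) · M_14   where M_14 = det([4 -1 -1; -3 5 6; 2 -2 -7]) = -79
det = (+1)·(4)·(-65) + (-1)·(7)·(22) + (+1)·(-5)·(-1) + (-1)·(-2)·(-79) = -567

-567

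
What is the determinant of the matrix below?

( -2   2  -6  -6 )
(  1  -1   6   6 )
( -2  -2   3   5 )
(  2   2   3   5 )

-96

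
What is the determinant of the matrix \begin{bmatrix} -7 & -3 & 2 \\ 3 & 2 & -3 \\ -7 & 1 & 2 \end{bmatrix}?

-60

Expand along column 1:
  + (-7) · |2 -3; 1 2| = (-7)·(4 − (-3)) = -49
  − 3 · |-3 2; 1 2| = −3·(-6 − 2) = 24
  + (-7) · |-3 2; 2 -3| = (-7)·(9 − 4) = -35
Sum: (-49) + (24) + (-35) = -60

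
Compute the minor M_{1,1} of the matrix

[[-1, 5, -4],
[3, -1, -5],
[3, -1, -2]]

The minor is -3.

Delete row 1 and column 1; the remaining 2×2 submatrix is [-1 -5; -1 -2].
Its determinant is (-1)·(-2) − (-5)·(-1) = -3.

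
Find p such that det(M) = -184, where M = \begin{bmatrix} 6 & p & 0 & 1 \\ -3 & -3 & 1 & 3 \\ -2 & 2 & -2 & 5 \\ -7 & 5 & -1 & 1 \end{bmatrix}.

p = -6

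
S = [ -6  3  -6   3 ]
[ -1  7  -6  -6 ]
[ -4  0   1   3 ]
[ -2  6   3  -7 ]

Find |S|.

Expand along row 3 (it has 1 zero):
  + (-4) · M_31   where M_31 = det([3 -6 3; 7 -6 -6; 6 3 -7]) = 273
  + (1) · M_33   where M_33 = det([-6 3 3; -1 7 -6; -2 6 -7]) = 117
  − (3) · M_34   where M_34 = det([-6 3 -6; -1 7 -6; -2 6 3]) = -345
det = (+1)·(-4)·(273) + (+1)·(1)·(117) + (-1)·(3)·(-345) = 60

det(S) = 60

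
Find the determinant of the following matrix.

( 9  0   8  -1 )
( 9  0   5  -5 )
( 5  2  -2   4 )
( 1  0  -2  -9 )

-272

Expand along column 2 (it has 3 zeros):
  − (2) · M_32   where M_32 = det([9 8 -1; 9 5 -5; 1 -2 -9]) = 136
det = (-1)·(2)·(136) = -272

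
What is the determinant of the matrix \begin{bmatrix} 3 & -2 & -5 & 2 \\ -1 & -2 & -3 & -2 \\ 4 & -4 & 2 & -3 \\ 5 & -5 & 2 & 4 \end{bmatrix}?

-662

Expand along row 1:
  + (3) · M_11   where M_11 = det([-2 -3 -2; -4 2 -3; -5 2 4]) = -125
  − (-2) · M_12   where M_12 = det([-1 -3 -2; 4 2 -3; 5 2 4]) = 83
  + (-5) · M_13   where M_13 = det([-1 -2 -2; 4 -4 -3; 5 -5 4]) = 93
  − (2) · M_14   where M_14 = det([-1 -2 -3; 4 -4 2; 5 -5 2]) = -6
det = (+1)·(3)·(-125) + (-1)·(-2)·(83) + (+1)·(-5)·(93) + (-1)·(2)·(-6) = -662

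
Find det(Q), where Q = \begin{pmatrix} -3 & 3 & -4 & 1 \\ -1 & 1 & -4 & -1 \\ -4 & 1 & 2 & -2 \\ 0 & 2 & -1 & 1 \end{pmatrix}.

Expand along row 4 (it has 1 zero):
  + (2) · M_42   where M_42 = det([-3 -4 1; -1 -4 -1; -4 2 -2]) = -56
  − (-1) · M_43   where M_43 = det([-3 3 1; -1 1 -1; -4 1 -2]) = 12
  + (1) · M_44   where M_44 = det([-3 3 -4; -1 1 -4; -4 1 2]) = 24
det = (+1)·(2)·(-56) + (-1)·(-1)·(12) + (+1)·(1)·(24) = -76

det(Q) = -76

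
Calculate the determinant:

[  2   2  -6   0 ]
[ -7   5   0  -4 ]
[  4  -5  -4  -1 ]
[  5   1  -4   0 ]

632

Expand along column 4 (it has 2 zeros):
  + (-4) · M_24   where M_24 = det([2 2 -6; 4 -5 -4; 5 1 -4]) = -134
  − (-1) · M_34   where M_34 = det([2 2 -6; -7 5 0; 5 1 -4]) = 96
det = (+1)·(-4)·(-134) + (-1)·(-1)·(96) = 632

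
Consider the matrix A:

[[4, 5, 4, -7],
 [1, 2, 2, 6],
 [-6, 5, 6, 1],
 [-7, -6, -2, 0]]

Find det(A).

Expand along row 4 (it has 1 zero):
  − (-7) · M_41   where M_41 = det([5 4 -7; 2 2 6; 5 6 1]) = -72
  + (-6) · M_42   where M_42 = det([4 4 -7; 1 2 6; -6 6 1]) = -410
  − (-2) · M_43   where M_43 = det([4 5 -7; 1 2 6; -6 5 1]) = -416
det = (-1)·(-7)·(-72) + (+1)·(-6)·(-410) + (-1)·(-2)·(-416) = 1124

The determinant is 1124.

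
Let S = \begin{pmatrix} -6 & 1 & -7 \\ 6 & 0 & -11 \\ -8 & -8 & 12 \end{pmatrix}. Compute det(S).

880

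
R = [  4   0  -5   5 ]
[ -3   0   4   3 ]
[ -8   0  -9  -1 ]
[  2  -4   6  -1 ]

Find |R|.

Expand along column 2 (it has 3 zeros):
  + (-4) · M_42   where M_42 = det([4 -5 5; -3 4 3; -8 -9 -1]) = 522
det = (+1)·(-4)·(522) = -2088

-2088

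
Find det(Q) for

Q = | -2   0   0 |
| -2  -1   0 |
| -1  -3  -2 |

The determinant is -4.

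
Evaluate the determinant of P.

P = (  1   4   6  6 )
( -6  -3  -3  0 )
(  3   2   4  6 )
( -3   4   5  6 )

108

Expand along row 2 (it has 1 zero):
  − (-6) · M_21   where M_21 = det([4 6 6; 2 4 6; 4 5 6]) = 12
  + (-3) · M_22   where M_22 = det([1 6 6; 3 4 6; -3 5 6]) = -60
  − (-3) · M_23   where M_23 = det([1 4 6; 3 2 6; -3 4 6]) = -48
det = (-1)·(-6)·(12) + (+1)·(-3)·(-60) + (-1)·(-3)·(-48) = 108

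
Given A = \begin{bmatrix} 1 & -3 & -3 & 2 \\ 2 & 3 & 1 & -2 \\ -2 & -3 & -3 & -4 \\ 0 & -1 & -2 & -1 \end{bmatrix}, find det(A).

Expand along row 4 (it has 1 zero):
  + (-1) · M_42   where M_42 = det([1 -3 2; 2 1 -2; -2 -3 -4]) = -54
  − (-2) · M_43   where M_43 = det([1 -3 2; 2 3 -2; -2 -3 -4]) = -54
  + (-1) · M_44   where M_44 = det([1 -3 -3; 2 3 1; -2 -3 -3]) = -18
det = (+1)·(-1)·(-54) + (-1)·(-2)·(-54) + (+1)·(-1)·(-18) = -36

The determinant is -36.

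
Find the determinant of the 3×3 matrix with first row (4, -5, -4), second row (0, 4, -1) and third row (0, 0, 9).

The determinant is 144.

The matrix is upper triangular, so the determinant is the product of the diagonal entries:
det = (4) · (4) · (9) = 144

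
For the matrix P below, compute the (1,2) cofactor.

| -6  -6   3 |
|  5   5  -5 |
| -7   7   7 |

The cofactor is 0.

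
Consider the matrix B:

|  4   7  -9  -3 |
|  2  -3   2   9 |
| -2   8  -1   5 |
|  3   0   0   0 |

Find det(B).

Expand along row 4 (it has 3 zeros):
  − (3) · M_41   where M_41 = det([7 -9 -3; -3 2 9; 8 -1 5]) = -611
det = (-1)·(3)·(-611) = 1833

det(B) = 1833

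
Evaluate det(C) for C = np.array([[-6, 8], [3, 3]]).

det(C) = (-6)·3 − 8·3 = -18 − 24 = -42

-42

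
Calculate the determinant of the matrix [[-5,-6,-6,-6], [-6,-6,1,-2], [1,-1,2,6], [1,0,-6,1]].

Expand along row 4 (it has 1 zero):
  − (1) · M_41   where M_41 = det([-6 -6 -6; -6 1 -2; -1 2 6]) = -222
  − (-6) · M_43   where M_43 = det([-5 -6 -6; -6 -6 -2; 1 -1 6]) = -86
  + (1) · M_44   where M_44 = det([-5 -6 -6; -6 -6 1; 1 -1 2]) = -95
det = (-1)·(1)·(-222) + (-1)·(-6)·(-86) + (+1)·(1)·(-95) = -389

The determinant is -389.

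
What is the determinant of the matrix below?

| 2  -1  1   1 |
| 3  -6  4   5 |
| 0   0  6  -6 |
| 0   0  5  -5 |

The matrix is block upper-triangular with a 2×2 block and a 2×2 block on the diagonal, so its determinant equals the product of the determinants of the diagonal blocks.
det of the 2×2 block = -9
det of the 2×2 block = 0
det = (-9)·(0) = 0

0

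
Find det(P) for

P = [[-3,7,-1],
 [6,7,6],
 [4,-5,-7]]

det(P) = 577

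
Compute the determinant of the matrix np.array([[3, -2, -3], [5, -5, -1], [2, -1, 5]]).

Expand along row 1:
  + 3 · |-5 -1; -1 5| = 3·(-25 − 1) = -78
  − (-2) · |5 -1; 2 5| = −(-2)·(25 − (-2)) = 54
  + (-3) · |5 -5; 2 -1| = (-3)·(-5 − (-10)) = -15
Sum: (-78) + (54) + (-15) = -39

-39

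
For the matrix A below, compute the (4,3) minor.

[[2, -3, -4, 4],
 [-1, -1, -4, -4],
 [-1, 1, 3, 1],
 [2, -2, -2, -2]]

-17

Delete row 4 and column 3; the remaining 3×3 submatrix is [2 -3 4; -1 -1 -4; -1 1 1].
Its determinant is -17.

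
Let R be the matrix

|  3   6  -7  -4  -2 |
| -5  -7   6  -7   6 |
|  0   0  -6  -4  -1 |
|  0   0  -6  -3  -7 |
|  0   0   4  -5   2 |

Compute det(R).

|R| = 2412

R is block upper-triangular with a 2×2 block and a 3×3 block on the diagonal, so its determinant equals the product of the determinants of the diagonal blocks.
det of the 2×2 block = 9
det of the 3×3 block = 268
det = (9)·(268) = 2412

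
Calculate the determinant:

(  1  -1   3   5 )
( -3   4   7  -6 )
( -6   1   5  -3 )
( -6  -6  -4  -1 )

The determinant is -721.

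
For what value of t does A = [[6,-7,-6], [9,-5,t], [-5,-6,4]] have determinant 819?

Expanding along the column containing t, det(A) is linear in t: det(A) = (71)·t + (606).
Set (71)·t + (606) = 819  ⇒  (71)·t = 213  ⇒  t = 3.

3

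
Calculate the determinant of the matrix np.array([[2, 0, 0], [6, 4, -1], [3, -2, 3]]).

20

Expand along row 1:
  + 2 · |4 -1; -2 3| = 2·(12 − 2) = 20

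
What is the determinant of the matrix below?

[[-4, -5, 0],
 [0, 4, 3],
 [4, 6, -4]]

The determinant is 76.

Expand along row 1:
  + (-4) · |4 3; 6 -4| = (-4)·(-16 − 18) = 136
  − (-5) · |0 3; 4 -4| = −(-5)·(0 − 12) = -60
Sum: (136) + (-60) = 76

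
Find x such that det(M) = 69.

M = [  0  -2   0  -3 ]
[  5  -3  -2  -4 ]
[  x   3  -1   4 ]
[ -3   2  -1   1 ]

-7

Expanding along the column containing x, det(M) is linear in x: det(M) = (-9)·x + (6).
Set (-9)·x + (6) = 69  ⇒  (-9)·x = 63  ⇒  x = -7.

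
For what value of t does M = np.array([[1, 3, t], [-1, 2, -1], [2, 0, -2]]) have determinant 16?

t = -8

Expanding along the column containing t, det(M) is linear in t: det(M) = (-4)·t + (-16).
Set (-4)·t + (-16) = 16  ⇒  (-4)·t = 32  ⇒  t = -8.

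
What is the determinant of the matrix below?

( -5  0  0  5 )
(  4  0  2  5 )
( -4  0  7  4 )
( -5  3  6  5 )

The determinant is 945.

Expand along column 2 (it has 3 zeros):
  + (3) · M_42   where M_42 = det([-5 0 5; 4 2 5; -4 7 4]) = 315
det = (+1)·(3)·(315) = 945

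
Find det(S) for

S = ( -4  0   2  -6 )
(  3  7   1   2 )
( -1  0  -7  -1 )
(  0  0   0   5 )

det(S) = 1050

Expand along row 4 (it has 3 zeros):
  + (5) · M_44   where M_44 = det([-4 0 2; 3 7 1; -1 0 -7]) = 210
det = (+1)·(5)·(210) = 1050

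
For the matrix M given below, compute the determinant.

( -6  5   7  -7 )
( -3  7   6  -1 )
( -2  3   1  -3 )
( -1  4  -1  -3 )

det(M) = -52

Expand along row 1:
  + (-6) · M_11   where M_11 = det([7 6 -1; 3 1 -3; 4 -1 -3]) = -53
  − (5) · M_12   where M_12 = det([-3 6 -1; -2 1 -3; -1 -1 -3]) = -3
  + (7) · M_13   where M_13 = det([-3 7 -1; -2 3 -3; -1 4 -3]) = -25
  − (-7) · M_14   where M_14 = det([-3 7 6; -2 3 1; -1 4 -1]) = -30
det = (+1)·(-6)·(-53) + (-1)·(5)·(-3) + (+1)·(7)·(-25) + (-1)·(-7)·(-30) = -52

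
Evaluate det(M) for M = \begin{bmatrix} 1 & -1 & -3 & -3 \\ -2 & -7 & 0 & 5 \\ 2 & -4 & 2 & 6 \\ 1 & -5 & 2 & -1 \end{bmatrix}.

Expand along row 2 (it has 1 zero):
  − (-2) · M_21   where M_21 = det([-1 -3 -3; -4 2 6; -5 2 -1]) = 110
  + (-7) · M_22   where M_22 = det([1 -3 -3; 2 2 6; 1 2 -1]) = -44
  + (5) · M_24   where M_24 = det([1 -1 -3; 2 -4 2; 1 -5 2]) = 22
det = (-1)·(-2)·(110) + (+1)·(-7)·(-44) + (+1)·(5)·(22) = 638

det(M) = 638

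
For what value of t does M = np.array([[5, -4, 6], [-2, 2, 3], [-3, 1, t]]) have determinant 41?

-2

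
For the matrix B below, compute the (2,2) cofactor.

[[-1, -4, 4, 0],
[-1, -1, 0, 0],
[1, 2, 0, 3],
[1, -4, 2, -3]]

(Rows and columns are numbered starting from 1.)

30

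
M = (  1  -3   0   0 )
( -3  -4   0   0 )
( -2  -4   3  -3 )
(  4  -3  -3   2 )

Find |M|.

M is block lower-triangular with a 2×2 block and a 2×2 block on the diagonal, so its determinant equals the product of the determinants of the diagonal blocks.
det of the 2×2 block = -13
det of the 2×2 block = -3
det = (-13)·(-3) = 39

The determinant is 39.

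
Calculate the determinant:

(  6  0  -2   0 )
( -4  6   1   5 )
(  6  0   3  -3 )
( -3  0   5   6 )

The determinant is 1512.

Expand along column 2 (it has 3 zeros):
  + (6) · M_22   where M_22 = det([6 -2 0; 6 3 -3; -3 5 6]) = 252
det = (+1)·(6)·(252) = 1512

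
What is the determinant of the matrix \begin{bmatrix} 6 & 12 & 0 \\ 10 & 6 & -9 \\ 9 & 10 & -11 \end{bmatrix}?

492

Expand along row 1:
  + 6 · |6 -9; 10 -11| = 6·(-66 − (-90)) = 144
  − 12 · |10 -9; 9 -11| = −12·(-110 − (-81)) = 348
Sum: (144) + (348) = 492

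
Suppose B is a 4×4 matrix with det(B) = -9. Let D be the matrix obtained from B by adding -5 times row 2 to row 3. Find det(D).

Adding a multiple of one row to another leaves the determinant unchanged.
det(D) = (1)·(-9) = -9

-9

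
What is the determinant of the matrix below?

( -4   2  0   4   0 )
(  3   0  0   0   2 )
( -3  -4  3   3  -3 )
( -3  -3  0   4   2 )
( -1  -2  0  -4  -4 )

120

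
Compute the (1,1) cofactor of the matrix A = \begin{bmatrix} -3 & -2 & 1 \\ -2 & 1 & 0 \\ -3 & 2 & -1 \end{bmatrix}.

Delete row 1 and column 1; the remaining 2×2 submatrix is [1 0; 2 -1].
Its determinant is 1·(-1) − 0·2 = -1.
The cofactor carries sign (−1)^(1+1) = +1, so C_{1,1} = +(-1) = -1.

-1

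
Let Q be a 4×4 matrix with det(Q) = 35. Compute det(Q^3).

det(Q^3) = (det Q)^3 = (35)^3 = 42875

42875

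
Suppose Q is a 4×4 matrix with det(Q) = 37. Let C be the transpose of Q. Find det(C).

det(C) = 37

det(Qᵀ) = det(Q).
det(C) = (1)·(37) = 37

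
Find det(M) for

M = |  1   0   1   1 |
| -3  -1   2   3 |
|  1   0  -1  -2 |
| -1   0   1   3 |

Expand along column 2 (it has 3 zeros):
  + (-1) · M_22   where M_22 = det([1 1 1; 1 -1 -2; -1 1 3]) = -2
det = (+1)·(-1)·(-2) = 2

2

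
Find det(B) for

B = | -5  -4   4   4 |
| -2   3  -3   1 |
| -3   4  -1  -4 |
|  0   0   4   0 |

Expand along row 4 (it has 3 zeros):
  − (4) · M_43   where M_43 = det([-5 -4 4; -2 3 1; -3 4 -4]) = 128
det = (-1)·(4)·(128) = -512

det(B) = -512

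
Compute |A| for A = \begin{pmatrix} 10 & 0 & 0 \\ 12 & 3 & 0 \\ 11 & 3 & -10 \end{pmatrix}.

|A| = -300

A is lower triangular, so det(A) is the product of the diagonal entries:
det = (10) · (3) · (-10) = -300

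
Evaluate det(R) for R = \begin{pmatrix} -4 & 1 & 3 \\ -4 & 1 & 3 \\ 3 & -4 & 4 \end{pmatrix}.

Expand along column 1:
  + (-4) · |1 3; -4 4| = (-4)·(4 − (-12)) = -64
  − (-4) · |1 3; -4 4| = −(-4)·(4 − (-12)) = 64
  + 3 · |1 3; 1 3| = 3·(3 − 3) = 0
Sum: (-64) + (64) + (0) = 0

det(R) = 0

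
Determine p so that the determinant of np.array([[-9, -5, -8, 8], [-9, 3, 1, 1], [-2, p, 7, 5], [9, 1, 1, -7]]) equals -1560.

p = 6

Expanding along the column containing p, det(B) is linear in p: det(B) = (-360)·p + (600).
Set (-360)·p + (600) = -1560  ⇒  (-360)·p = -2160  ⇒  p = 6.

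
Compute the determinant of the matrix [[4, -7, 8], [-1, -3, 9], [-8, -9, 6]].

Expand along row 1:
  + 4 · |-3 9; -9 6| = 4·(-18 − (-81)) = 252
  − (-7) · |-1 9; -8 6| = −(-7)·(-6 − (-72)) = 462
  + 8 · |-1 -3; -8 -9| = 8·(9 − 24) = -120
Sum: (252) + (462) + (-120) = 594

The determinant is 594.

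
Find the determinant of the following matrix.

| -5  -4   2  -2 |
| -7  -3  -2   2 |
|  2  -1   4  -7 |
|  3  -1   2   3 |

Expand along row 1:
  + (-5) · M_11   where M_11 = det([-3 -2 2; -1 4 -7; -1 2 3]) = -94
  − (-4) · M_12   where M_12 = det([-7 -2 2; 2 4 -7; 3 2 3]) = -144
  + (2) · M_13   where M_13 = det([-7 -3 2; 2 -1 -7; 3 -1 3]) = 153
  − (-2) · M_14   where M_14 = det([-7 -3 -2; 2 -1 4; 3 -1 2]) = -40
det = (+1)·(-5)·(-94) + (-1)·(-4)·(-144) + (+1)·(2)·(153) + (-1)·(-2)·(-40) = 120

The determinant is 120.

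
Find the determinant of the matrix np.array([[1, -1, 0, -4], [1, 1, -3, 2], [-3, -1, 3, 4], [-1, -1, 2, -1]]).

2

Expand along row 1 (it has 1 zero):
  + (1) · M_11   where M_11 = det([1 -3 2; -1 3 4; -1 2 -1]) = 6
  − (-1) · M_12   where M_12 = det([1 -3 2; -3 3 4; -1 2 -1]) = 4
  − (-4) · M_14   where M_14 = det([1 1 -3; -3 -1 3; -1 -1 2]) = -2
det = (+1)·(1)·(6) + (-1)·(-1)·(4) + (-1)·(-4)·(-2) = 2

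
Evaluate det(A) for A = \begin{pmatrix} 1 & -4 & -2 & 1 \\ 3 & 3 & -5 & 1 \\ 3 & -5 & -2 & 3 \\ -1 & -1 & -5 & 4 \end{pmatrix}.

det(A) = 323

Expand along row 1:
  + (1) · M_11   where M_11 = det([3 -5 1; -5 -2 3; -1 -5 4]) = -41
  − (-4) · M_12   where M_12 = det([3 -5 1; 3 -2 3; -1 -5 4]) = 79
  + (-2) · M_13   where M_13 = det([3 3 1; 3 -5 3; -1 -1 4]) = -104
  − (1) · M_14   where M_14 = det([3 3 -5; 3 -5 -2; -1 -1 -5]) = 160
det = (+1)·(1)·(-41) + (-1)·(-4)·(79) + (+1)·(-2)·(-104) + (-1)·(1)·(160) = 323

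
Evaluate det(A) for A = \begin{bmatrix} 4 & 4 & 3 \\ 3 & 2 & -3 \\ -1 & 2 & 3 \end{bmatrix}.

det(A) = 48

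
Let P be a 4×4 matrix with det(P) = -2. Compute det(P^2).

det(P^2) = (det P)^2 = (-2)^2 = 4

4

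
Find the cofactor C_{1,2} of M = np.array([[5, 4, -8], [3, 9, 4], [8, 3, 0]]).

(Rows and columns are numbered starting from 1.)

Delete row 1 and column 2; the remaining 2×2 submatrix is [3 4; 8 0].
Its determinant is 3·0 − 4·8 = -32.
The cofactor carries sign (−1)^(1+2) = −1, so C_{1,2} = −(-32) = 32.

32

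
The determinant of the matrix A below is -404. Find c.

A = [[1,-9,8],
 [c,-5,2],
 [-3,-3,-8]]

Expanding along the row containing c, det(A) is linear in c: det(A) = (-96)·c + (-20).
Set (-96)·c + (-20) = -404  ⇒  (-96)·c = -384  ⇒  c = 4.

c = 4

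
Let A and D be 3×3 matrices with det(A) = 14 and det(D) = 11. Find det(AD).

det(AD) = det(A)·det(D) = (14)·(11) = 154

154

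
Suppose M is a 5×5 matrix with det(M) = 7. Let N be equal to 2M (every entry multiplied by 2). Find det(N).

The determinant is 224.

For a 5×5 matrix, det(2M) = 2^5·det(M) = 32·det(M).
det(N) = (32)·(7) = 224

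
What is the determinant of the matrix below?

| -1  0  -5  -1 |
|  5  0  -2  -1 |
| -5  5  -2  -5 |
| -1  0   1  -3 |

450

Expand along column 2 (it has 3 zeros):
  − (5) · M_32   where M_32 = det([-1 -5 -1; 5 -2 -1; -1 1 -3]) = -90
det = (-1)·(5)·(-90) = 450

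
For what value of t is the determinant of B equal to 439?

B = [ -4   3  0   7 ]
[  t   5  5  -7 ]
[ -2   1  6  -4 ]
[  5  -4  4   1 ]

Expanding along the row containing t, det(B) is linear in t: det(B) = (-262)·t + (-1919).
Set (-262)·t + (-1919) = 439  ⇒  (-262)·t = 2358  ⇒  t = -9.

t = -9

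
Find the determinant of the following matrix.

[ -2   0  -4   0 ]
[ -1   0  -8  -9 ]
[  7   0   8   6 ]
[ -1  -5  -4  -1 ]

-900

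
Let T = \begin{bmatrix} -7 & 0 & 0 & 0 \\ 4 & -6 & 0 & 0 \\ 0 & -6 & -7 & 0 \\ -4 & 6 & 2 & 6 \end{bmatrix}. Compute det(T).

det(T) = -1764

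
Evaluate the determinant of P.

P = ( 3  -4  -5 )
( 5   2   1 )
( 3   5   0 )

Expand along row 3:
  + 3 · |-4 -5; 2 1| = 3·(-4 − (-10)) = 18
  − 5 · |3 -5; 5 1| = −5·(3 − (-25)) = -140
Sum: (18) + (-140) = -122

The determinant is -122.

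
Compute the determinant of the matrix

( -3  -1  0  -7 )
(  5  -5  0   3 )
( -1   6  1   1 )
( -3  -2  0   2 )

206

Expand along column 3 (it has 3 zeros):
  + (1) · M_33   where M_33 = det([-3 -1 -7; 5 -5 3; -3 -2 2]) = 206
det = (+1)·(1)·(206) = 206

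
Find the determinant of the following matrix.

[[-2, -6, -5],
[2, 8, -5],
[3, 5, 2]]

The determinant is 102.

Expand along column 1:
  + (-2) · |8 -5; 5 2| = (-2)·(16 − (-25)) = -82
  − 2 · |-6 -5; 5 2| = −2·(-12 − (-25)) = -26
  + 3 · |-6 -5; 8 -5| = 3·(30 − (-40)) = 210
Sum: (-82) + (-26) + (210) = 102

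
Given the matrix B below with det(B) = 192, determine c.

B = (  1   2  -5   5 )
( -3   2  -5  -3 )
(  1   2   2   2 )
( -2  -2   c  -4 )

c = 6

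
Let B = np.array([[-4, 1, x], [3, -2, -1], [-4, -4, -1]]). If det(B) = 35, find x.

x = -1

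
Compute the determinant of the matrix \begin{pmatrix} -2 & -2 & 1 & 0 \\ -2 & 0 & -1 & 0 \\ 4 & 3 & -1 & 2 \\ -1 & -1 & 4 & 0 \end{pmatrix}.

Expand along column 4 (it has 3 zeros):
  − (2) · M_34   where M_34 = det([-2 -2 1; -2 0 -1; -1 -1 4]) = -14
det = (-1)·(2)·(-14) = 28

The determinant is 28.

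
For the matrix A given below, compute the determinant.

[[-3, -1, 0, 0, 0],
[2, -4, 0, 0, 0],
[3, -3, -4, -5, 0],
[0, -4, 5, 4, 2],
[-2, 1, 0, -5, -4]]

det(A) = -1064

A is block lower-triangular with a 2×2 block and a 3×3 block on the diagonal, so its determinant equals the product of the determinants of the diagonal blocks.
det of the 2×2 block = 14
det of the 3×3 block = -76
det = (14)·(-76) = -1064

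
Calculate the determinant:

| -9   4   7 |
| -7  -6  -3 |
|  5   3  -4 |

-406

Expand along column 1:
  + (-9) · |-6 -3; 3 -4| = (-9)·(24 − (-9)) = -297
  − (-7) · |4 7; 3 -4| = −(-7)·(-16 − 21) = -259
  + 5 · |4 7; -6 -3| = 5·(-12 − (-42)) = 150
Sum: (-297) + (-259) + (150) = -406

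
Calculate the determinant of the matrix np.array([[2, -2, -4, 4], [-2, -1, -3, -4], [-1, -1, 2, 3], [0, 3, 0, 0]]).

Expand along row 4 (it has 3 zeros):
  + (3) · M_42   where M_42 = det([2 -4 4; -2 -3 -4; -1 2 3]) = -70
det = (+1)·(3)·(-70) = -210

-210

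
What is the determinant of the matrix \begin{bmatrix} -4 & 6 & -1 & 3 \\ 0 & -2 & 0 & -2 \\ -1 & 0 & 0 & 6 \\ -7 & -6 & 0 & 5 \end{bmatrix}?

-62

Expand along column 3 (it has 3 zeros):
  + (-1) · M_13   where M_13 = det([0 -2 -2; -1 0 6; -7 -6 5]) = 62
det = (+1)·(-1)·(62) = -62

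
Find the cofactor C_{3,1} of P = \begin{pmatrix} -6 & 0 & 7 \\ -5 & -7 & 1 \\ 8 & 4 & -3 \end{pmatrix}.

49

Delete row 3 and column 1; the remaining 2×2 submatrix is [0 7; -7 1].
Its determinant is 0·1 − 7·(-7) = 49.
The cofactor carries sign (−1)^(3+1) = +1, so C_{3,1} = +(49) = 49.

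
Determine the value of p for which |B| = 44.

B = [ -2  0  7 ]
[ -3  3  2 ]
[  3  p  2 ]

-7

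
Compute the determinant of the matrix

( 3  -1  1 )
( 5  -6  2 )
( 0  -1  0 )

1

Expand along row 3:
  − (-1) · |3 1; 5 2| = −(-1)·(6 − 5) = 1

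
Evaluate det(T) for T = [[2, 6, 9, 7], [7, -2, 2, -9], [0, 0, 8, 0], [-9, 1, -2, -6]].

det(T) = 5624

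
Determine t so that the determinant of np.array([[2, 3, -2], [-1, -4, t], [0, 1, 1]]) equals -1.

t = -1

Expanding along the row containing t, det(M) is linear in t: det(M) = (-2)·t + (-3).
Set (-2)·t + (-3) = -1  ⇒  (-2)·t = 2  ⇒  t = -1.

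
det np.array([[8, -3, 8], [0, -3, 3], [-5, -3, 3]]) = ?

The determinant is -75.

Expand along column 1:
  + 8 · |-3 3; -3 3| = 8·(-9 − (-9)) = 0
  + (-5) · |-3 8; -3 3| = (-5)·(-9 − (-24)) = -75
Sum: (0) + (-75) = -75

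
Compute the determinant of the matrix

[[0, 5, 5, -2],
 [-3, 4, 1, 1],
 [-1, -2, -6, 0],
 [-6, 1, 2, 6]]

121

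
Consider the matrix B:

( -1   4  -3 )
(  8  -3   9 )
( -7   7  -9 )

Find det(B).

-33

Expand along row 1:
  + (-1) · |-3 9; 7 -9| = (-1)·(27 − 63) = 36
  − 4 · |8 9; -7 -9| = −4·(-72 − (-63)) = 36
  + (-3) · |8 -3; -7 7| = (-3)·(56 − 21) = -105
Sum: (36) + (36) + (-105) = -33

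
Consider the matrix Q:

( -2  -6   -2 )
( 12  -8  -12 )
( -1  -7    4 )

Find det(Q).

|Q| = 632

Expand along row 1:
  + (-2) · |-8 -12; -7 4| = (-2)·(-32 − 84) = 232
  − (-6) · |12 -12; -1 4| = −(-6)·(48 − 12) = 216
  + (-2) · |12 -8; -1 -7| = (-2)·(-84 − 8) = 184
Sum: (232) + (216) + (184) = 632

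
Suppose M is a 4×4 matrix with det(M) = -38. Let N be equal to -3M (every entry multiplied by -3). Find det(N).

det(N) = -3078

For a 4×4 matrix, det(-3M) = (-3)^4·det(M) = 81·det(M).
det(N) = (81)·(-38) = -3078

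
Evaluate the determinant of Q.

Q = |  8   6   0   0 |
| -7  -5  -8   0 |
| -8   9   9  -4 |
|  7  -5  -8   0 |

Expand along column 4 (it has 3 zeros):
  − (-4) · M_34   where M_34 = det([8 6 0; -7 -5 -8; 7 -5 -8]) = -672
det = (-1)·(-4)·(-672) = -2688

-2688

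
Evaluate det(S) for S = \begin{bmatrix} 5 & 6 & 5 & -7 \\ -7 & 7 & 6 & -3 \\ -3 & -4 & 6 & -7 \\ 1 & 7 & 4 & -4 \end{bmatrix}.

|S| = -87

Expand along row 1:
  + (5) · M_11   where M_11 = det([7 6 -3; -4 6 -7; 7 4 -4]) = -188
  − (6) · M_12   where M_12 = det([-7 6 -3; -3 6 -7; 1 4 -4]) = -88
  + (5) · M_13   where M_13 = det([-7 7 -3; -3 -4 -7; 1 7 -4]) = -537
  − (-7) · M_14   where M_14 = det([-7 7 6; -3 -4 6; 1 7 4]) = 430
det = (+1)·(5)·(-188) + (-1)·(6)·(-88) + (+1)·(5)·(-537) + (-1)·(-7)·(430) = -87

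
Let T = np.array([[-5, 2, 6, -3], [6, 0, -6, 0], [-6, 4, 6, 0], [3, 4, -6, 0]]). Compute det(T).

Expand along column 4 (it has 3 zeros):
  − (-3) · M_14   where M_14 = det([6 0 -6; -6 4 6; 3 4 -6]) = -72
det = (-1)·(-3)·(-72) = -216

-216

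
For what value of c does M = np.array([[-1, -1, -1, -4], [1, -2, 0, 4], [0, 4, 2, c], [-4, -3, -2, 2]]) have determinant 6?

Expanding along the row containing c, det(M) is linear in c: det(M) = (-5)·c + (36).
Set (-5)·c + (36) = 6  ⇒  (-5)·c = -30  ⇒  c = 6.

6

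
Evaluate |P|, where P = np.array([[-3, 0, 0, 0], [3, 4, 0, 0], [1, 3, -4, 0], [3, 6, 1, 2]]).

P is lower triangular, so det(P) is the product of the diagonal entries:
det = (-3) · (4) · (-4) · (2) = 96

96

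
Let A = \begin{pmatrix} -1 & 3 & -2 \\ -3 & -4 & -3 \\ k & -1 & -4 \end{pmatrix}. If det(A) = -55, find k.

k = 0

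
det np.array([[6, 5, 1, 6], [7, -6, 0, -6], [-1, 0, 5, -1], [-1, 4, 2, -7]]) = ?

Expand along row 2 (it has 1 zero):
  − (7) · M_21   where M_21 = det([5 1 6; 0 5 -1; 4 2 -7]) = -289
  + (-6) · M_22   where M_22 = det([6 1 6; -1 5 -1; -1 2 -7]) = -186
  + (-6) · M_24   where M_24 = det([6 5 1; -1 0 5; -1 4 2]) = -139
det = (-1)·(7)·(-289) + (+1)·(-6)·(-186) + (+1)·(-6)·(-139) = 3973

3973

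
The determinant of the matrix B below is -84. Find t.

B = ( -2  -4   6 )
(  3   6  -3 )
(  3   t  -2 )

Expanding along the column containing t, det(B) is linear in t: det(B) = (12)·t + (-72).
Set (12)·t + (-72) = -84  ⇒  (12)·t = -12  ⇒  t = -1.

-1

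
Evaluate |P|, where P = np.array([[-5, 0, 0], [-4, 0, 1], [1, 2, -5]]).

Expand along column 2:
  − 2 · |-5 0; -4 1| = −2·(-5 − 0) = 10

10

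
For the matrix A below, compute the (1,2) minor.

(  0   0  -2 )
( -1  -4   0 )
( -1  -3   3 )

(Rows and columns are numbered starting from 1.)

-3

Delete row 1 and column 2; the remaining 2×2 submatrix is [-1 0; -1 3].
Its determinant is (-1)·3 − 0·(-1) = -3.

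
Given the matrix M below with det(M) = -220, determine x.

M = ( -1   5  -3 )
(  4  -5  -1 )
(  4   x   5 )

5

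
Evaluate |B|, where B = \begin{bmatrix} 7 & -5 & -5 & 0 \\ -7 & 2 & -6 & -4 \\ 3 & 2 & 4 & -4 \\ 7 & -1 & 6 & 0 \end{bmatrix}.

Expand along column 4 (it has 2 zeros):
  + (-4) · M_24   where M_24 = det([7 -5 -5; 3 2 4; 7 -1 6]) = 147
  − (-4) · M_34   where M_34 = det([7 -5 -5; -7 2 -6; 7 -1 6]) = 77
det = (+1)·(-4)·(147) + (-1)·(-4)·(77) = -280

-280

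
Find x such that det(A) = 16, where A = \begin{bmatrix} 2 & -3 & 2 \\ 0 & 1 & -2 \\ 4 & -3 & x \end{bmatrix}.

Expanding along the column containing x, det(A) is linear in x: det(A) = (2)·x + (4).
Set (2)·x + (4) = 16  ⇒  (2)·x = 12  ⇒  x = 6.

x = 6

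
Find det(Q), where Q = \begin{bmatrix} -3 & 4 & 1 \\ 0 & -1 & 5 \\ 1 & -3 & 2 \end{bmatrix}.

det(Q) = -18

Expand along column 1:
  + (-3) · |-1 5; -3 2| = (-3)·(-2 − (-15)) = -39
  + 1 · |4 1; -1 5| = 1·(20 − (-1)) = 21
Sum: (-39) + (21) = -18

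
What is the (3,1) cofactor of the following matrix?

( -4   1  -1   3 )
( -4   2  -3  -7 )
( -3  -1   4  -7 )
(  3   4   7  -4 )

159

Delete row 3 and column 1; the remaining 3×3 submatrix is [1 -1 3; 2 -3 -7; 4 7 -4].
Its determinant is 159.
The cofactor carries sign (−1)^(3+1) = +1, so C_{3,1} = +(159) = 159.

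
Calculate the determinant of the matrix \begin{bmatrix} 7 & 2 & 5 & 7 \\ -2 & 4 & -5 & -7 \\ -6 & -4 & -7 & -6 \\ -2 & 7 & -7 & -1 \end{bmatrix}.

The determinant is -1309.

Expand along row 1:
  + (7) · M_11   where M_11 = det([4 -5 -7; -4 -7 -6; 7 -7 -1]) = -449
  − (2) · M_12   where M_12 = det([-2 -5 -7; -6 -7 -6; -2 -7 -1]) = -156
  + (5) · M_13   where M_13 = det([-2 4 -7; -6 -4 -6; -2 7 -1]) = 282
  − (7) · M_14   where M_14 = det([-2 4 -5; -6 -4 -7; -2 7 -7]) = -16
det = (+1)·(7)·(-449) + (-1)·(2)·(-156) + (+1)·(5)·(282) + (-1)·(7)·(-16) = -1309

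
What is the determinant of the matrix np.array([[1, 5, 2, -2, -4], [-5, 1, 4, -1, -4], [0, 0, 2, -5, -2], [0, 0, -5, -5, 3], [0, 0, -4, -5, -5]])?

The determinant is 6630.

The matrix is block upper-triangular with a 2×2 block and a 3×3 block on the diagonal, so its determinant equals the product of the determinants of the diagonal blocks.
det of the 2×2 block = 26
det of the 3×3 block = 255
det = (26)·(255) = 6630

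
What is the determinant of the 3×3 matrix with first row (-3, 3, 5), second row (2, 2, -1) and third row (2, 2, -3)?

24

Expand along column 1:
  + (-3) · |2 -1; 2 -3| = (-3)·(-6 − (-2)) = 12
  − 2 · |3 5; 2 -3| = −2·(-9 − 10) = 38
  + 2 · |3 5; 2 -1| = 2·(-3 − 10) = -26
Sum: (12) + (38) + (-26) = 24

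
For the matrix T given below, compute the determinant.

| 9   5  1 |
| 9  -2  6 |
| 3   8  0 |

|T| = -264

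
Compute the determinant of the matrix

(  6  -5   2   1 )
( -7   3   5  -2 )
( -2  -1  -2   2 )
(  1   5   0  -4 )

Expand along row 4 (it has 1 zero):
  − (1) · M_41   where M_41 = det([-5 2 1; 3 5 -2; -1 -2 2]) = -39
  + (5) · M_42   where M_42 = det([6 2 1; -7 5 -2; -2 -2 2]) = 96
  + (-4) · M_44   where M_44 = det([6 -5 2; -7 3 5; -2 -1 -2]) = 140
det = (-1)·(1)·(-39) + (+1)·(5)·(96) + (+1)·(-4)·(140) = -41

-41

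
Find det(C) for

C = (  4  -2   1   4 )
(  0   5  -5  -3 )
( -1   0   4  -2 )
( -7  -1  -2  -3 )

Expand along row 2 (it has 1 zero):
  + (5) · M_22   where M_22 = det([4 1 4; -1 4 -2; -7 -2 -3]) = 67
  − (-5) · M_23   where M_23 = det([4 -2 4; -1 0 -2; -7 -1 -3]) = -26
  + (-3) · M_24   where M_24 = det([4 -2 1; -1 0 4; -7 -1 -2]) = 77
det = (+1)·(5)·(67) + (-1)·(-5)·(-26) + (+1)·(-3)·(77) = -26

-26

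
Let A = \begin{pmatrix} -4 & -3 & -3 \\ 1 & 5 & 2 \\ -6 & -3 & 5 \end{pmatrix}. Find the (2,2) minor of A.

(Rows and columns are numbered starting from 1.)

-38

Delete row 2 and column 2; the remaining 2×2 submatrix is [-4 -3; -6 5].
Its determinant is (-4)·5 − (-3)·(-6) = -38.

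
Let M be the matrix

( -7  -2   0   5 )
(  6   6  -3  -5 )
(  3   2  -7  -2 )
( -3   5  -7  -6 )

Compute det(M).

det(M) = -1362

Expand along row 1 (it has 1 zero):
  + (-7) · M_11   where M_11 = det([6 -3 -5; 2 -7 -2; 5 -7 -6]) = 57
  − (-2) · M_12   where M_12 = det([6 -3 -5; 3 -7 -2; -3 -7 -6]) = 306
  − (5) · M_14   where M_14 = det([6 6 -3; 3 2 -7; -3 5 -7]) = 315
det = (+1)·(-7)·(57) + (-1)·(-2)·(306) + (-1)·(5)·(315) = -1362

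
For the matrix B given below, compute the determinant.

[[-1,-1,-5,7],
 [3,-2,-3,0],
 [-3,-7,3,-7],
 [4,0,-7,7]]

Expand along row 2 (it has 1 zero):
  − (3) · M_21   where M_21 = det([-1 -5 7; -7 3 -7; 0 -7 7]) = 126
  + (-2) · M_22   where M_22 = det([-1 -5 7; -3 3 -7; 4 -7 7]) = 126
  − (-3) · M_23   where M_23 = det([-1 -1 7; -3 -7 -7; 4 0 7]) = 252
det = (-1)·(3)·(126) + (+1)·(-2)·(126) + (-1)·(-3)·(252) = 126

|B| = 126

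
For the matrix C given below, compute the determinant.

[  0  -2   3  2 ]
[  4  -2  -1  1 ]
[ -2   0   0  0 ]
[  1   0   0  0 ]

Expand along row 3 (it has 3 zeros):
  + (-2) · M_31   where M_31 = det([-2 3 2; -2 -1 1; 0 0 0]) = 0
det = (+1)·(-2)·(0) = 0

The determinant is 0.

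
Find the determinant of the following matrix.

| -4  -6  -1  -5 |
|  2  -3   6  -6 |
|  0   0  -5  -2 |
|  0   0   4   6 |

The matrix is block upper-triangular with a 2×2 block and a 2×2 block on the diagonal, so its determinant equals the product of the determinants of the diagonal blocks.
det of the 2×2 block = 24
det of the 2×2 block = -22
det = (24)·(-22) = -528

The determinant is -528.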